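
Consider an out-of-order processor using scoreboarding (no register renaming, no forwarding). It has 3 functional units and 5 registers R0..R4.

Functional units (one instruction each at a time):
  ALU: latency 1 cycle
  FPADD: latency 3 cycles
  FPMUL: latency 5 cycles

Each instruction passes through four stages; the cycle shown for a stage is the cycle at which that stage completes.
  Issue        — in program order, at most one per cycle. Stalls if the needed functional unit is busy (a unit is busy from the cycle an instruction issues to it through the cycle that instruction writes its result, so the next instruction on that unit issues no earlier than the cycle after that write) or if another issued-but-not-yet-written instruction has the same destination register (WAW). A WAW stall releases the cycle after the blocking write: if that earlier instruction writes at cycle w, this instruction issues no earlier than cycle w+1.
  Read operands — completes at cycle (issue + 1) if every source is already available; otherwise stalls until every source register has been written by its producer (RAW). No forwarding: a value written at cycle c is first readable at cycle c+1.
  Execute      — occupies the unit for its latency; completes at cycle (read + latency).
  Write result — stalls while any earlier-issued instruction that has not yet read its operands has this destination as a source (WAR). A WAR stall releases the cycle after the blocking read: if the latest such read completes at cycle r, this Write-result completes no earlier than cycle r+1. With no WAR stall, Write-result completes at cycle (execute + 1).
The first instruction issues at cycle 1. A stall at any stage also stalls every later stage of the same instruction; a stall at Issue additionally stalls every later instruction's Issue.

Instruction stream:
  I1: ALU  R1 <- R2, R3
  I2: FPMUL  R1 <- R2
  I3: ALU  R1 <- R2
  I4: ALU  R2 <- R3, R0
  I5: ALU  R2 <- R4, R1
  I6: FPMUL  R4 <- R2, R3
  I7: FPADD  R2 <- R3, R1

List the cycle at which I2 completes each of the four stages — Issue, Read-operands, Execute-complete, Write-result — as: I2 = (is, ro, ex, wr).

I2 = (5, 6, 11, 12)

[1] I1 issues→ALU
[2] I1 reads
[3] I1 exec-done
[4] I1 writes R1
[5] I2 issues→FPMUL
[6] I2 reads
[11] I2 exec-done
[12] I2 writes R1
[13] I3 issues→ALU
[14] I3 reads
[15] I3 exec-done
[16] I3 writes R1
[17] I4 issues→ALU
[18] I4 reads
[19] I4 exec-done
[20] I4 writes R2
[21] I5 issues→ALU
[22] I5 reads · I6 issues→FPMUL
[23] I5 exec-done
[24] I5 writes R2
[25] I6 reads · I7 issues→FPADD
[26] I7 reads
[29] I7 exec-done
[30] I6 exec-done · I7 writes R2
[31] I6 writes R4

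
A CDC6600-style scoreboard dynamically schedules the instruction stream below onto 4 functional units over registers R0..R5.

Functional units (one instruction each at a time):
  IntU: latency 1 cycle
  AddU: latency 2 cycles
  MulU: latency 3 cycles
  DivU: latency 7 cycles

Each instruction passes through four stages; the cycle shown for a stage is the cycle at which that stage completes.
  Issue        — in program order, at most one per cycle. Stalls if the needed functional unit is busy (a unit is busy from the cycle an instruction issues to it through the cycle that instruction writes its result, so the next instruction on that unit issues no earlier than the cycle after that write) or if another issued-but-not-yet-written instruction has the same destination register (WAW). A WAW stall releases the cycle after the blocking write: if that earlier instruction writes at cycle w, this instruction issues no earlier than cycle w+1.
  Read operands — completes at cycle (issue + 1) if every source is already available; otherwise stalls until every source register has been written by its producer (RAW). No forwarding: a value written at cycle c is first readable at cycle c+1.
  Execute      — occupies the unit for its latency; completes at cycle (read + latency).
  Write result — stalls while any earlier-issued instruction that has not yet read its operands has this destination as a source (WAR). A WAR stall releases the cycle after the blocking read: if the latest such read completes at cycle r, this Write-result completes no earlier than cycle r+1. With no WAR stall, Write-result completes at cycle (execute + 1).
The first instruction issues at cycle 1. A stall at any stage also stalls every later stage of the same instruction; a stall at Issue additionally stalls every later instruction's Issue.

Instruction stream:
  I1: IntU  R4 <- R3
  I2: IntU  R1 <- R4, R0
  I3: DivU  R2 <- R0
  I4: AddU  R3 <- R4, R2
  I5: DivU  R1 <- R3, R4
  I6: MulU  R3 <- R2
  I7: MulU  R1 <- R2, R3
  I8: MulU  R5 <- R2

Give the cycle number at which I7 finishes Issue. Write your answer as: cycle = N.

t=1  I1 dispatched to IntU
t=2  I1 operands ready
t=3  I1 complete
t=4  R4←I1
t=5  I2 dispatched to IntU
t=6  I2 operands ready, I3 dispatched to DivU
t=7  I2 complete, I3 operands ready, I4 dispatched to AddU
t=8  R1←I2
t=14  I3 complete
t=15  R2←I3
t=16  I4 operands ready, I5 dispatched to DivU
t=18  I4 complete
t=19  R3←I4
t=20  I5 operands ready, I6 dispatched to MulU
t=21  I6 operands ready
t=24  I6 complete
t=25  R3←I6
t=27  I5 complete
t=28  R1←I5
t=29  I7 dispatched to MulU
t=30  I7 operands ready
t=33  I7 complete
t=34  R1←I7
t=35  I8 dispatched to MulU
t=36  I8 operands ready
t=39  I8 complete
t=40  R5←I8

cycle = 29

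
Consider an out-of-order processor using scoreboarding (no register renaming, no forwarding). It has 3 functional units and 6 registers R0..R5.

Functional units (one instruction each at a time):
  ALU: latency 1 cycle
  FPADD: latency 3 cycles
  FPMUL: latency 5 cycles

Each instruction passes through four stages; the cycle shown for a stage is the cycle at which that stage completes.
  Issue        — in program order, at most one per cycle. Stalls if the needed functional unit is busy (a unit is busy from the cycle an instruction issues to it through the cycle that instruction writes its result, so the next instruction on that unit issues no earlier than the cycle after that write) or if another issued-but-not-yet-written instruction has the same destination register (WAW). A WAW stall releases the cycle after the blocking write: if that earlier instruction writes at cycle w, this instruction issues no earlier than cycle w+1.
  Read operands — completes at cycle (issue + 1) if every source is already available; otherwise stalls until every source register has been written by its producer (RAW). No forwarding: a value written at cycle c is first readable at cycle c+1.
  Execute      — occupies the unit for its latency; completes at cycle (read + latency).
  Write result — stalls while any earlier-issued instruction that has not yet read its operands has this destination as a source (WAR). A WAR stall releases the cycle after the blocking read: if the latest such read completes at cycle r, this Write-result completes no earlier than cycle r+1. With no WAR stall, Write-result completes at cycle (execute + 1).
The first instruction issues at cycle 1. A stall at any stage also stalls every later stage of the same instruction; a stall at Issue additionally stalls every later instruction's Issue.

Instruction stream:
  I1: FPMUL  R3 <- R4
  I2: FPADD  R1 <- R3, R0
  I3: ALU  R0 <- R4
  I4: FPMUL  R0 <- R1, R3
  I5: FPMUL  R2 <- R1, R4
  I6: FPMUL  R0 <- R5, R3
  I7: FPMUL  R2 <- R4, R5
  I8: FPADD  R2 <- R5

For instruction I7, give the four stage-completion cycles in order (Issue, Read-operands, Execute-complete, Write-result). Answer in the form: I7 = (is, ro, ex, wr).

I7 = (37, 38, 43, 44)

cycle 1: I1 issues→FPMUL
cycle 2: I1 reads | I2 issues→FPADD
cycle 3: I3 issues→ALU
cycle 4: I3 reads
cycle 5: I3 exec-done
cycle 7: I1 exec-done
cycle 8: I1 writes R3
cycle 9: I2 reads
cycle 10: I3 writes R0
cycle 11: I4 issues→FPMUL
cycle 12: I2 exec-done
cycle 13: I2 writes R1
cycle 14: I4 reads
cycle 19: I4 exec-done
cycle 20: I4 writes R0
cycle 21: I5 issues→FPMUL
cycle 22: I5 reads
cycle 27: I5 exec-done
cycle 28: I5 writes R2
cycle 29: I6 issues→FPMUL
cycle 30: I6 reads
cycle 35: I6 exec-done
cycle 36: I6 writes R0
cycle 37: I7 issues→FPMUL
cycle 38: I7 reads
cycle 43: I7 exec-done
cycle 44: I7 writes R2
cycle 45: I8 issues→FPADD
cycle 46: I8 reads
cycle 49: I8 exec-done
cycle 50: I8 writes R2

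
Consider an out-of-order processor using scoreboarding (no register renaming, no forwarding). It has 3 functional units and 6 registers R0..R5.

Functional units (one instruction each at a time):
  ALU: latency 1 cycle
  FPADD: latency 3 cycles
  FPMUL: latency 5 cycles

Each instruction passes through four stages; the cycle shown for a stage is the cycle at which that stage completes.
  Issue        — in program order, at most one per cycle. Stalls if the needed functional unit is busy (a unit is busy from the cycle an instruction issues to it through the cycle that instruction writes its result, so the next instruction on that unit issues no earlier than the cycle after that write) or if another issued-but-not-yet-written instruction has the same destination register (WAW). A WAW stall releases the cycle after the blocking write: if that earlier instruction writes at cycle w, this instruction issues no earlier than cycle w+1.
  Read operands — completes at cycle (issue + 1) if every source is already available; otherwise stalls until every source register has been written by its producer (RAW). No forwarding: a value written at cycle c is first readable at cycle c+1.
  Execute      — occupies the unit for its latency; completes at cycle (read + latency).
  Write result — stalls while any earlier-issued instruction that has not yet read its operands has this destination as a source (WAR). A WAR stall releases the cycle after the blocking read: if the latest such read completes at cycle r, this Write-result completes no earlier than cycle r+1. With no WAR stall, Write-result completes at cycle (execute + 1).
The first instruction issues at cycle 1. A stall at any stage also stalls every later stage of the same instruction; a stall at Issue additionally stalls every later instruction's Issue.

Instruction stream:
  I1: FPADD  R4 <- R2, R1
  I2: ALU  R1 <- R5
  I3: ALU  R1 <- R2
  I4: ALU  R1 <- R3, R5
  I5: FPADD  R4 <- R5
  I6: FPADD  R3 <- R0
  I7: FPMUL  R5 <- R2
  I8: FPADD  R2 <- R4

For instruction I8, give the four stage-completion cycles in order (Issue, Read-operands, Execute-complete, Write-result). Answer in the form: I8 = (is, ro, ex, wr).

I8 = (23, 24, 27, 28)

I1  is:1  ro:2  ex:5  wr:6
I2  is:2  ro:3  ex:4  wr:5
I3  is:6  ro:7  ex:8  wr:9  — struct: ALU busy until I2 writes@5
I4  is:10  ro:11  ex:12  wr:13  — struct: ALU busy until I3 writes@9
I5  is:11  ro:12  ex:15  wr:16
I6  is:17  ro:18  ex:21  wr:22  — struct: FPADD busy until I5 writes@16
I7  is:18  ro:19  ex:24  wr:25
I8  is:23  ro:24  ex:27  wr:28  — struct: FPADD busy until I6 writes@22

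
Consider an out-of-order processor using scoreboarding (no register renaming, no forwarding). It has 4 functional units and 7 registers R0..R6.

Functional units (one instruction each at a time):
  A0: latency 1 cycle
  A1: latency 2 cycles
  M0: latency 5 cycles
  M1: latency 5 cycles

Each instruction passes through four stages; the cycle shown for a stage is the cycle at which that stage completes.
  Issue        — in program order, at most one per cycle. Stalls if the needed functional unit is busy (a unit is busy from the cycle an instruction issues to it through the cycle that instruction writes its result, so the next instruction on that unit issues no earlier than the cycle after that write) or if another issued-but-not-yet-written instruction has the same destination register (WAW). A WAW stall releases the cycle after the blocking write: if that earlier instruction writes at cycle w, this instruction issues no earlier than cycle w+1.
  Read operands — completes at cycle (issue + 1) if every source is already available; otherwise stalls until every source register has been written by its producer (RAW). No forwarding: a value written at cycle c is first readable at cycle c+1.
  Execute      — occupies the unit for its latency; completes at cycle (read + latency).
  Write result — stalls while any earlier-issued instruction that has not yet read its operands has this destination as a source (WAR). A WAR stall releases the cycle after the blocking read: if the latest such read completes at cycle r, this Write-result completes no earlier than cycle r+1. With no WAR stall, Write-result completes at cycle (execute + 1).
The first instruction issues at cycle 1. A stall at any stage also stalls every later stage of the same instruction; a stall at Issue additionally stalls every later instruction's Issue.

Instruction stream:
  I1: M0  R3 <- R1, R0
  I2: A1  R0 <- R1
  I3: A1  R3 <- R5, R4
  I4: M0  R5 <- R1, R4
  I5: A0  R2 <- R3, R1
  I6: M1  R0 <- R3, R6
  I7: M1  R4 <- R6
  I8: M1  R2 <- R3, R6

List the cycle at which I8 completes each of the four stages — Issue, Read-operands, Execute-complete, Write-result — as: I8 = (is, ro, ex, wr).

I8 = (29, 30, 35, 36)

I1 -> (1, 2, 7, 8)
I2 -> (2, 3, 5, 6)
I3 -> (9, 10, 12, 13)  // WAW R3: wait I1 write@8
I4 -> (10, 11, 16, 17)
I5 -> (11, 14, 15, 16)  // RAW R3: wait I3 write@13
I6 -> (12, 14, 19, 20)  // RAW R3: wait I3 write@13
I7 -> (21, 22, 27, 28)  // struct: M1 busy until I6 writes@20
I8 -> (29, 30, 35, 36)  // struct: M1 busy until I7 writes@28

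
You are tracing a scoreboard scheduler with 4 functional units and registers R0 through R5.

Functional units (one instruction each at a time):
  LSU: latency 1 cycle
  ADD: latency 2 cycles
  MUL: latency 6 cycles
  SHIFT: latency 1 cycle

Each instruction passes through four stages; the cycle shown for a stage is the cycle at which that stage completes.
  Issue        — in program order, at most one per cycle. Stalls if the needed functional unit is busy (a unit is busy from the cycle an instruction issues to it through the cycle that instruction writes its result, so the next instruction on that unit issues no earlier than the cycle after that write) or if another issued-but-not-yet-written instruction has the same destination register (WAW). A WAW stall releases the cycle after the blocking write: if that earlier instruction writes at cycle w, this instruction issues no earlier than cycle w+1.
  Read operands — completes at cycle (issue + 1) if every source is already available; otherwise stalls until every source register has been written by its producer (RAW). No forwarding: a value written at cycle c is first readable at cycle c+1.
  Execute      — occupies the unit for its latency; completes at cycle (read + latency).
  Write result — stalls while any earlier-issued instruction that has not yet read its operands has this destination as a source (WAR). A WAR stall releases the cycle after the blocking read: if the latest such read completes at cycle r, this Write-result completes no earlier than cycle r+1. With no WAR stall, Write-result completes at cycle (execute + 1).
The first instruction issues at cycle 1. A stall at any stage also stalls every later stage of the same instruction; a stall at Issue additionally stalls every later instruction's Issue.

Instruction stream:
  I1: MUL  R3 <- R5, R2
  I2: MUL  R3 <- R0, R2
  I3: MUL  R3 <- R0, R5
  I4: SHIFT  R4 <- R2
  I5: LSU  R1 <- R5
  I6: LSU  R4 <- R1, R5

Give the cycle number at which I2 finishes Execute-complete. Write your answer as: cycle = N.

c1: I1 dispatched to MUL
c2: I1 operands ready
c8: I1 complete
c9: R3←I1
c10: I2 dispatched to MUL
c11: I2 operands ready
c17: I2 complete
c18: R3←I2
c19: I3 dispatched to MUL
c20: I3 operands ready | I4 dispatched to SHIFT
c21: I4 operands ready | I5 dispatched to LSU
c22: I4 complete | I5 operands ready
c23: R4←I4 | I5 complete
c24: R1←I5
c25: I6 dispatched to LSU
c26: I3 complete | I6 operands ready
c27: R3←I3 | I6 complete
c28: R4←I6

cycle = 17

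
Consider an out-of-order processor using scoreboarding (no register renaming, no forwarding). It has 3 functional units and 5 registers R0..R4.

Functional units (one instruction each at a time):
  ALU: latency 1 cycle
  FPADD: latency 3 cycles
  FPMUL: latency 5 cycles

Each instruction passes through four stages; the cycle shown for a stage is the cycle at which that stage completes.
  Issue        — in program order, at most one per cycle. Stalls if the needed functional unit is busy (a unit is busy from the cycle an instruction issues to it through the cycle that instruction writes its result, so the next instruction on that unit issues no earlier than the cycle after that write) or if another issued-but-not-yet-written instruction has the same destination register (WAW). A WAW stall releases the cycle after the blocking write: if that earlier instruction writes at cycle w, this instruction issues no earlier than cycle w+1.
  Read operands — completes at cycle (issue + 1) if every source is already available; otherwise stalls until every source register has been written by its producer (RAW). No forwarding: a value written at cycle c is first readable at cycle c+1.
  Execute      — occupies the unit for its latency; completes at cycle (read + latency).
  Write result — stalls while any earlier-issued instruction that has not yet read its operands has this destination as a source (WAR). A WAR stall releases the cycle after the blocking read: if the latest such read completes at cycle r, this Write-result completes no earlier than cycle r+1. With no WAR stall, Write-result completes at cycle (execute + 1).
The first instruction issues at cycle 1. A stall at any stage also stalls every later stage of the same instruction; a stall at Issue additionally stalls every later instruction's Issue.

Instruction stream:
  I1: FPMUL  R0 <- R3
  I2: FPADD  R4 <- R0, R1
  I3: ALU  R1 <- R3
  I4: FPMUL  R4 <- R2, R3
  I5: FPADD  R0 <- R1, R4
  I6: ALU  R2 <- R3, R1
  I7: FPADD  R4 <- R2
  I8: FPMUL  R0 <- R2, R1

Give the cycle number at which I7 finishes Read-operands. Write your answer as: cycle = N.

I1  is:1  ro:2  ex:7  wr:8
I2  is:2  ro:9  ex:12  wr:13  — RAW R0: wait I1 write@8
I3  is:3  ro:4  ex:5  wr:10  — WAR R1: wait I2 read@9
I4  is:14  ro:15  ex:20  wr:21  — WAW R4: wait I2 write@13
I5  is:15  ro:22  ex:25  wr:26  — RAW R4: wait I4 write@21
I6  is:16  ro:17  ex:18  wr:19
I7  is:27  ro:28  ex:31  wr:32  — struct: FPADD busy until I5 writes@26
I8  is:28  ro:29  ex:34  wr:35

cycle = 28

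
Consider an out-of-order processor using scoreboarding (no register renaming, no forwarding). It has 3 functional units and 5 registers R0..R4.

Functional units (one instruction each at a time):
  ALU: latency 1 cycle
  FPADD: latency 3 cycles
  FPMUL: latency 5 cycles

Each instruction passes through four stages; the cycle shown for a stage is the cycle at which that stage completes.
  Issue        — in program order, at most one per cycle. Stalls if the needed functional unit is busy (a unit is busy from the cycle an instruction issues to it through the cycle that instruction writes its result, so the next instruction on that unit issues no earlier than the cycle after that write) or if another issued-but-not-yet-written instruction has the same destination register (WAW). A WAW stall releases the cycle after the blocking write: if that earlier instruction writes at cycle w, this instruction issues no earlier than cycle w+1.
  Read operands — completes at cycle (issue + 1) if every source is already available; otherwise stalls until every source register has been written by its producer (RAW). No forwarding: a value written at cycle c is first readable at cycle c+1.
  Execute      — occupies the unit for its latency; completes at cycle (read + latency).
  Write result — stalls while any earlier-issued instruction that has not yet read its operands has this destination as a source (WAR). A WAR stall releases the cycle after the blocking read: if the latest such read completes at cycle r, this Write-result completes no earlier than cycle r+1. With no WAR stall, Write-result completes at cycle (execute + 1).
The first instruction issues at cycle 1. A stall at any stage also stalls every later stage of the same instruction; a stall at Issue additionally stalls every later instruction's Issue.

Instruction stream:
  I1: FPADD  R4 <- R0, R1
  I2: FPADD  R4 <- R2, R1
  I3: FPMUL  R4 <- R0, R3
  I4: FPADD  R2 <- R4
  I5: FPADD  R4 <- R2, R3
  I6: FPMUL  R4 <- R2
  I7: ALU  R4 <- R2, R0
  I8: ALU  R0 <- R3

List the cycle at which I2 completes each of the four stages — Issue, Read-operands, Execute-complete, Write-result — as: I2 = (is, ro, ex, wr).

I2 = (7, 8, 11, 12)

1) issue 1, read 2, done 5, write 6
2) issue 7, read 8, done 11, write 12  <struct: FPADD busy until I1 writes@6>
3) issue 13, read 14, done 19, write 20  <WAW R4: wait I2 write@12>
4) issue 14, read 21, done 24, write 25  <RAW R4: wait I3 write@20>
5) issue 26, read 27, done 30, write 31  <struct: FPADD busy until I4 writes@25>
6) issue 32, read 33, done 38, write 39  <WAW R4: wait I5 write@31>
7) issue 40, read 41, done 42, write 43  <WAW R4: wait I6 write@39>
8) issue 44, read 45, done 46, write 47  <struct: ALU busy until I7 writes@43>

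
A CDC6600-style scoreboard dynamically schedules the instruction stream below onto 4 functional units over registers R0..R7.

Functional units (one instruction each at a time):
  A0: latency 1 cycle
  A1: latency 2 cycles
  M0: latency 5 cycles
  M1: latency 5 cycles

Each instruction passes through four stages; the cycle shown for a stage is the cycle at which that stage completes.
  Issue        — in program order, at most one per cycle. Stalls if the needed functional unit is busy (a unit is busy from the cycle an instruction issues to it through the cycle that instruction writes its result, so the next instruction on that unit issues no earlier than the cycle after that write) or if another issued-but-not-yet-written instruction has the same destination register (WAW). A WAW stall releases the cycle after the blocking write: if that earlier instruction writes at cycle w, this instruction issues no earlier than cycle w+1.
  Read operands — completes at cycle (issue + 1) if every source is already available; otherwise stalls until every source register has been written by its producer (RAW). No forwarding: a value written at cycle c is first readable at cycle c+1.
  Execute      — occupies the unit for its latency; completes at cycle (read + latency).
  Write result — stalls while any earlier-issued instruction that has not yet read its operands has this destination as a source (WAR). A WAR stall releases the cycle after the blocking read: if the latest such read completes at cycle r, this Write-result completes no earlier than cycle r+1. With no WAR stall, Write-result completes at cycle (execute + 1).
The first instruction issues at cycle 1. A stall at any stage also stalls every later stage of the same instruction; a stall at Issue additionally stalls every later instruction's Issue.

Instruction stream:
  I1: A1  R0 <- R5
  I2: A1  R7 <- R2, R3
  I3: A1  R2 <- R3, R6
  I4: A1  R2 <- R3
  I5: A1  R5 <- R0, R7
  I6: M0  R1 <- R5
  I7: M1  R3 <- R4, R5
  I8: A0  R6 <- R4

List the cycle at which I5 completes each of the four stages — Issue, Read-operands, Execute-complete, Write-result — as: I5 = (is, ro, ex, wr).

I1: IS=1 RO=2 EX=4 WR=5
I2: IS=6 RO=7 EX=9 WR=10  [struct: A1 busy until I1 writes@5]
I3: IS=11 RO=12 EX=14 WR=15  [struct: A1 busy until I2 writes@10]
I4: IS=16 RO=17 EX=19 WR=20  [struct: A1 busy until I3 writes@15]
I5: IS=21 RO=22 EX=24 WR=25  [struct: A1 busy until I4 writes@20]
I6: IS=22 RO=26 EX=31 WR=32  [RAW R5: wait I5 write@25]
I7: IS=23 RO=26 EX=31 WR=32  [RAW R5: wait I5 write@25]
I8: IS=24 RO=25 EX=26 WR=27

I5 = (21, 22, 24, 25)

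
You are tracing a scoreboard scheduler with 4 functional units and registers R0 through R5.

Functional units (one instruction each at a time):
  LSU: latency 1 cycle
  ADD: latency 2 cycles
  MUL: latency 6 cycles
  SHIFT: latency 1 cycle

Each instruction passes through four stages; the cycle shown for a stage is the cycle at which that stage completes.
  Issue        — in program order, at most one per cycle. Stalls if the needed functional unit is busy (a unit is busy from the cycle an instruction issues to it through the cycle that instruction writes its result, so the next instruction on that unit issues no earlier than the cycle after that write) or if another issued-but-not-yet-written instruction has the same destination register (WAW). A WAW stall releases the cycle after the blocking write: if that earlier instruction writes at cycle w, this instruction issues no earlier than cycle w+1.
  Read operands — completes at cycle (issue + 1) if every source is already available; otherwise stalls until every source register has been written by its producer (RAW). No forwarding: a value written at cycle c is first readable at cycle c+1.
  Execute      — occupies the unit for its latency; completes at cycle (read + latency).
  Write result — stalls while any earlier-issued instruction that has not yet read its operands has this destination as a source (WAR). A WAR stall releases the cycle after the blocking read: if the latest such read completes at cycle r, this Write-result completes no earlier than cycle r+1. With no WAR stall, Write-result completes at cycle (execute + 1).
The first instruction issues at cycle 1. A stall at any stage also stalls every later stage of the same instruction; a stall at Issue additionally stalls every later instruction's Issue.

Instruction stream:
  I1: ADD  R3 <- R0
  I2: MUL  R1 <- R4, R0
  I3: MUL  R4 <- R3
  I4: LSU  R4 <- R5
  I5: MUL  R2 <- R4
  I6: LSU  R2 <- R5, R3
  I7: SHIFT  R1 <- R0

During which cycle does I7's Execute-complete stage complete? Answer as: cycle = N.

  I1 | 1 | 2 | 4 | 5
  I2 | 2 | 3 | 9 | 10
  I3 | 11 | 12 | 18 | 19   struct: MUL busy until I2 writes@10
  I4 | 20 | 21 | 22 | 23   WAW R4: wait I3 write@19
  I5 | 21 | 24 | 30 | 31   RAW R4: wait I4 write@23
  I6 | 32 | 33 | 34 | 35   WAW R2: wait I5 write@31
  I7 | 33 | 34 | 35 | 36

cycle = 35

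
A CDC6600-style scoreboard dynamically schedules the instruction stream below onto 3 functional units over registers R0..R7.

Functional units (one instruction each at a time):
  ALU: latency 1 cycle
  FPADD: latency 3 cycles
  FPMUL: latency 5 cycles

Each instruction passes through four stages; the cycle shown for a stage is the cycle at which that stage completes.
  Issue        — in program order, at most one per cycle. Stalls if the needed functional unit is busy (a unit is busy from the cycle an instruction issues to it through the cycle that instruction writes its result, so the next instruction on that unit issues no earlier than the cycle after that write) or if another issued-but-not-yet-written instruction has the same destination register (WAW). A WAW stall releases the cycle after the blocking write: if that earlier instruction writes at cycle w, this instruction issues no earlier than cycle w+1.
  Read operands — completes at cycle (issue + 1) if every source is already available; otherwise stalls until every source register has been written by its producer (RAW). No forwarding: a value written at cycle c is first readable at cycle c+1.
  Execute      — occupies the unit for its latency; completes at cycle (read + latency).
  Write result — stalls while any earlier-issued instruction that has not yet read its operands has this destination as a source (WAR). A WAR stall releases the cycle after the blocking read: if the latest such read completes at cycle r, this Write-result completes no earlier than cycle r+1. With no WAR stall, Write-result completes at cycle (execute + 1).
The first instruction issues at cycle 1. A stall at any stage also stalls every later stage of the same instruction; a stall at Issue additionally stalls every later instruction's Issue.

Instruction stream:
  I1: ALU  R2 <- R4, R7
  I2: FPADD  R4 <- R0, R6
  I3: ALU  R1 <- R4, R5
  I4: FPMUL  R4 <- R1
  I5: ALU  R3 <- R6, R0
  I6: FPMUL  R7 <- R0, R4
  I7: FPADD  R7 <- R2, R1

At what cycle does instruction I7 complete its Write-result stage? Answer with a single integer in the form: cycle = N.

c1: I1→ALU
c2: I1 RO | I2→FPADD
c3: I1 EX | I2 RO
c4: I1 WR R2
c5: I3→ALU
c6: I2 EX
c7: I2 WR R4
c8: I3 RO | I4→FPMUL
c9: I3 EX
c10: I3 WR R1
c11: I4 RO | I5→ALU
c12: I5 RO
c13: I5 EX
c14: I5 WR R3
c16: I4 EX
c17: I4 WR R4
c18: I6→FPMUL
c19: I6 RO
c24: I6 EX
c25: I6 WR R7
c26: I7→FPADD
c27: I7 RO
c30: I7 EX
c31: I7 WR R7

cycle = 31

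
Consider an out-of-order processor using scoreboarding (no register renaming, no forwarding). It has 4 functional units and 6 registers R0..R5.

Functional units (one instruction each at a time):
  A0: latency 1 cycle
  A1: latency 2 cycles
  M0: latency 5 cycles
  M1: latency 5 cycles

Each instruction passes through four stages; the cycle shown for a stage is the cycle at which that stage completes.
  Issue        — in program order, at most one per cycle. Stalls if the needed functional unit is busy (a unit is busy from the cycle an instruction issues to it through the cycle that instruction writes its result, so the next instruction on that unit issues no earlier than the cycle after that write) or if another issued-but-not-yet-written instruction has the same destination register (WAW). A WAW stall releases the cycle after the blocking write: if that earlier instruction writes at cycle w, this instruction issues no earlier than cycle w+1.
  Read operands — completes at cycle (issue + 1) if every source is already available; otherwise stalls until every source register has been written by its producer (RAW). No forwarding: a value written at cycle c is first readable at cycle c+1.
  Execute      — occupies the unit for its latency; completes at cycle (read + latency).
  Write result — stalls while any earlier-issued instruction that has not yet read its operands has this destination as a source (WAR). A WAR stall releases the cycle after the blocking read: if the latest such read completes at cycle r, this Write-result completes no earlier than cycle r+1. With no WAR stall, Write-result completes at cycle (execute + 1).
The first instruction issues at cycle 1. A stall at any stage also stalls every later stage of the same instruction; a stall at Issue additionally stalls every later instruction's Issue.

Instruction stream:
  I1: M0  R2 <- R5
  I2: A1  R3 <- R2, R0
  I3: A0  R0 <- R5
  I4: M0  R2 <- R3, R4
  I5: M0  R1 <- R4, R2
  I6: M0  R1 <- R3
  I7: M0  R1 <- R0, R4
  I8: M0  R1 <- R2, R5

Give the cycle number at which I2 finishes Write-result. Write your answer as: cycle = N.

cycle = 12

t=1  issue I1 (M0)
t=2  I1 read-ops, issue I2 (A1)
t=3  issue I3 (A0)
t=4  I3 read-ops
t=5  I3 finished on A0
t=7  I1 finished on M0
t=8  I1→R2
t=9  I2 read-ops, issue I4 (M0)
t=10  I3→R0
t=11  I2 finished on A1
t=12  I2→R3
t=13  I4 read-ops
t=18  I4 finished on M0
t=19  I4→R2
t=20  issue I5 (M0)
t=21  I5 read-ops
t=26  I5 finished on M0
t=27  I5→R1
t=28  issue I6 (M0)
t=29  I6 read-ops
t=34  I6 finished on M0
t=35  I6→R1
t=36  issue I7 (M0)
t=37  I7 read-ops
t=42  I7 finished on M0
t=43  I7→R1
t=44  issue I8 (M0)
t=45  I8 read-ops
t=50  I8 finished on M0
t=51  I8→R1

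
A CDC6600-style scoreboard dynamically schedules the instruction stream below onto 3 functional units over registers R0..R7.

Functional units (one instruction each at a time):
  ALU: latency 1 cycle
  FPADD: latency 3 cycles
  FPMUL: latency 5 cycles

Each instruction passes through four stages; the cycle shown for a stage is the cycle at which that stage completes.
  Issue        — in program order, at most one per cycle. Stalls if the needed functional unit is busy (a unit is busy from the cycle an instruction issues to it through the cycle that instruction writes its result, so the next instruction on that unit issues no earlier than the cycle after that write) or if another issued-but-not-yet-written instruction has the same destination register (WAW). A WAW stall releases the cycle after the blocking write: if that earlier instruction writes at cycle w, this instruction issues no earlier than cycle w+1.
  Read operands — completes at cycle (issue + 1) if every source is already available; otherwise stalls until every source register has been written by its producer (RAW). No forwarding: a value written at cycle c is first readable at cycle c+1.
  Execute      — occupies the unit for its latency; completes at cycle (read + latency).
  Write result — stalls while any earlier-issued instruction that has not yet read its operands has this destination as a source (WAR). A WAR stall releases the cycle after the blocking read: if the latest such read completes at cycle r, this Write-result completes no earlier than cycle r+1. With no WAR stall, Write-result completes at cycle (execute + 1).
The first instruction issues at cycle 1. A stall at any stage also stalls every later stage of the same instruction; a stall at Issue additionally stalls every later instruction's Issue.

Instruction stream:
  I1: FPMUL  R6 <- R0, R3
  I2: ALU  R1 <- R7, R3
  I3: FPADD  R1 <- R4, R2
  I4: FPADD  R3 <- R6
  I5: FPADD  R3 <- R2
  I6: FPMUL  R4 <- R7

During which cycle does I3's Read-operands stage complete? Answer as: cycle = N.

I1  is:1  ro:2  ex:7  wr:8
I2  is:2  ro:3  ex:4  wr:5
I3  is:6  ro:7  ex:10  wr:11  — WAW R1: wait I2 write@5
I4  is:12  ro:13  ex:16  wr:17  — struct: FPADD busy until I3 writes@11
I5  is:18  ro:19  ex:22  wr:23  — struct: FPADD busy until I4 writes@17
I6  is:19  ro:20  ex:25  wr:26

cycle = 7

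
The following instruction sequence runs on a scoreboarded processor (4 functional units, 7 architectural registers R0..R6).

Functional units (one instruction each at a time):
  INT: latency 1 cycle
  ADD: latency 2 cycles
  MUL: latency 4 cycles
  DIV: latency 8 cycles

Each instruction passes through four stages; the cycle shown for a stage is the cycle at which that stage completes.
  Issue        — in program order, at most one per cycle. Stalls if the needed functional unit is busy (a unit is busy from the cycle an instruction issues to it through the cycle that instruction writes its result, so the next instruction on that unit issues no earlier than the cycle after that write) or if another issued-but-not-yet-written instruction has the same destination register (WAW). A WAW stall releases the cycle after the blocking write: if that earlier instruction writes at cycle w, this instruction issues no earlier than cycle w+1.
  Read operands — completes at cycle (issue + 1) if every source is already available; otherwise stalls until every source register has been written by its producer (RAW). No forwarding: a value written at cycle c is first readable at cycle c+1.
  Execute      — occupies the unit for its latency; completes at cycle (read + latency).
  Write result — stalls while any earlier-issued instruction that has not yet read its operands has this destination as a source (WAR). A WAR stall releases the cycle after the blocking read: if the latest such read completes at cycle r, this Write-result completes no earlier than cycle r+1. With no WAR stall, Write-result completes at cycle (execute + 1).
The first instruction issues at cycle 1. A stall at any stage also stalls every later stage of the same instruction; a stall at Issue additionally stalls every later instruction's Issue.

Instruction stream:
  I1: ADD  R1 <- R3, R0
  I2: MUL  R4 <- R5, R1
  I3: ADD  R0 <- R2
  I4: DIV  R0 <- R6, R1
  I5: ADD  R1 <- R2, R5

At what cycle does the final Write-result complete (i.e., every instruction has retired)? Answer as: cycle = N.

cycle = 21

  I1 | 1 | 2 | 4 | 5
  I2 | 2 | 6 | 10 | 11   RAW R1: wait I1 write@5
  I3 | 6 | 7 | 9 | 10   struct: ADD busy until I1 writes@5
  I4 | 11 | 12 | 20 | 21   WAW R0: wait I3 write@10
  I5 | 12 | 13 | 15 | 16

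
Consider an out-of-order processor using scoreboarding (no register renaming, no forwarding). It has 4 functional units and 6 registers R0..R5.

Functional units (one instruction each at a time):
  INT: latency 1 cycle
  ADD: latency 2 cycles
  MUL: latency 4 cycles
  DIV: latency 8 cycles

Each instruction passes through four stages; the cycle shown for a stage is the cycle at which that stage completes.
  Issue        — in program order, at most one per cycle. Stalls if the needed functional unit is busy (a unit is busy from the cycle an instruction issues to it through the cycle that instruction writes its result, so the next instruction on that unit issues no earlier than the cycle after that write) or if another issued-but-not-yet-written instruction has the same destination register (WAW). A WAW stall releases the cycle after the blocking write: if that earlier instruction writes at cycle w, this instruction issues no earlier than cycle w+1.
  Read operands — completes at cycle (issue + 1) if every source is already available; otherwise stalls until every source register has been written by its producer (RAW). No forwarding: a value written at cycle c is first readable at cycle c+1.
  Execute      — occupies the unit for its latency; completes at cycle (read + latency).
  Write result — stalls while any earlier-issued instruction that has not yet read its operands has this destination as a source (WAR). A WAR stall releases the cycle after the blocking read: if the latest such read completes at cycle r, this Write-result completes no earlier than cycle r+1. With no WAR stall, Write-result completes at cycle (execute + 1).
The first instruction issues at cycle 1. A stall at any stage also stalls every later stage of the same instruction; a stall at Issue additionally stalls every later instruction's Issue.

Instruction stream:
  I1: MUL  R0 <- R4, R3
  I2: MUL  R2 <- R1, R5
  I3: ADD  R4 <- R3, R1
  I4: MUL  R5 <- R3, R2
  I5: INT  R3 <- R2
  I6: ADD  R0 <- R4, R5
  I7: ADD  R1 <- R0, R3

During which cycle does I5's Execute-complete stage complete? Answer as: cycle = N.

I1 -> (1, 2, 6, 7)
I2 -> (8, 9, 13, 14)  // struct: MUL busy until I1 writes@7
I3 -> (9, 10, 12, 13)
I4 -> (15, 16, 20, 21)  // struct: MUL busy until I2 writes@14
I5 -> (16, 17, 18, 19)
I6 -> (17, 22, 24, 25)  // RAW R5: wait I4 write@21
I7 -> (26, 27, 29, 30)  // struct: ADD busy until I6 writes@25

cycle = 18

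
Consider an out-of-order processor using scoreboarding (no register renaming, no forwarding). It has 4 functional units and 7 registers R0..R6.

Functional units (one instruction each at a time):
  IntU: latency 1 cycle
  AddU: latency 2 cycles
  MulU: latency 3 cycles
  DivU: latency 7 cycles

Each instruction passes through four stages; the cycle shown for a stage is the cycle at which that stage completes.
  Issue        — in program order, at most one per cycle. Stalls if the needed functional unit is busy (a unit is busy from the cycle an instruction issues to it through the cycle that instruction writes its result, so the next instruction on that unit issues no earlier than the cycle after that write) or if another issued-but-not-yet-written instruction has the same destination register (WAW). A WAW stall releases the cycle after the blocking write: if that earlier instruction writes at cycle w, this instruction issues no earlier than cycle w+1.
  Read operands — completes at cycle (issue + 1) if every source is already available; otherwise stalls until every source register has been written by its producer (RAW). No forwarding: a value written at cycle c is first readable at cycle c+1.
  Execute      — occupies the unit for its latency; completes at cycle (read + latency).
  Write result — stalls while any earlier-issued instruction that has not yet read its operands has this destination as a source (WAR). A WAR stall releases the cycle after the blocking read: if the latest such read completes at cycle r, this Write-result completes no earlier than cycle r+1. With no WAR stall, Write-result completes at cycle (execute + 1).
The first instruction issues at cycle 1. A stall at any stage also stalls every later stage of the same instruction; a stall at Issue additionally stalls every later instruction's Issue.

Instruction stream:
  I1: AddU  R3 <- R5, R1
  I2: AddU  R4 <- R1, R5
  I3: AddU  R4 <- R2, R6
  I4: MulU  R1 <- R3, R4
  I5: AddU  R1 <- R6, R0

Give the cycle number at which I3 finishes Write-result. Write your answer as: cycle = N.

cycle = 15

c1: I1 issues→AddU
c2: I1 reads
c4: I1 exec-done
c5: I1 writes R3
c6: I2 issues→AddU
c7: I2 reads
c9: I2 exec-done
c10: I2 writes R4
c11: I3 issues→AddU
c12: I3 reads, I4 issues→MulU
c14: I3 exec-done
c15: I3 writes R4
c16: I4 reads
c19: I4 exec-done
c20: I4 writes R1
c21: I5 issues→AddU
c22: I5 reads
c24: I5 exec-done
c25: I5 writes R1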